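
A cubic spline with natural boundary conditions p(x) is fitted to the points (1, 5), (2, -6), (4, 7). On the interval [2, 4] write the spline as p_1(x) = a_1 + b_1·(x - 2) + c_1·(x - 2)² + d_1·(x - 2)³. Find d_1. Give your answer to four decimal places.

Let M_i = p''(x_i). Step sizes h_i = 1, 2; slopes of the chords Δ_i = (y_(i+1) - y_i)/h_i = -11, 13/2.
  1·M_0 + 6·M_1 + 2·M_2 = 6(Δ_1 - Δ_0) = 105
Natural end conditions: M_0 = M_2 = 0.
Hence M_0 = 0, M_1 = 35/2, M_2 = 0.
On [2, 4], with p_1(x) = a_1 + b_1·(x - 2) + c_1·(x - 2)² + d_1·(x - 2)³: c_1 = M_1/2 = 35/4, d_1 = (M_2 - M_1)/(6h_1) = -35/24, b_1 = Δ_1 - h_1(2M_1 + M_2)/6 = -31/6.

-1.4583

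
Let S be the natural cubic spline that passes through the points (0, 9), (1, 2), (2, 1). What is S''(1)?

9

Put σ_i = S'' at the i-th knot. Here h = (1, 1) and Δ = (-7, -1), so the interior equations h_(i-1)·σ_(i-1) + 2(h_(i-1)+h_i)·σ_i + h_i·σ_(i+1) = 6(Δ_i − Δ_(i-1)) read
  1·σ_0 + 4·σ_1 + 1·σ_2 = 6(Δ_1 - Δ_0) = 36
Natural end conditions: σ_0 = σ_2 = 0.
Solving the tridiagonal system: σ_0 = 0, σ_1 = 9, σ_2 = 0.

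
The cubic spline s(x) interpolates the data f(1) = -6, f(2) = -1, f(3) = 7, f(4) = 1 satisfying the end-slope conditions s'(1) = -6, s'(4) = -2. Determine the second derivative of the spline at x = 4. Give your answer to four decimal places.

26.2667

With m_i denoting the second derivative at x_i, h_i = 1, 1, 1, and Δ_i = (y_(i+1) − y_i)/h_i = 5, 8, -6:
  1·m_0 + 4·m_1 + 1·m_2 = 6(Δ_1 - Δ_0) = 18
  1·m_1 + 4·m_2 + 1·m_3 = 6(Δ_2 - Δ_1) = -84
Clamped end conditions give two more equations: 2h_0·m_0 + h_0·m_1 = 6(Δ_0 - s'(1)) = 66 and h_2·m_2 + 2h_2·m_3 = 6(s'(4) - Δ_2) = 24.
Solving the tridiagonal system: m_0 = 466/15, m_1 = 58/15, m_2 = -428/15, m_3 = 394/15.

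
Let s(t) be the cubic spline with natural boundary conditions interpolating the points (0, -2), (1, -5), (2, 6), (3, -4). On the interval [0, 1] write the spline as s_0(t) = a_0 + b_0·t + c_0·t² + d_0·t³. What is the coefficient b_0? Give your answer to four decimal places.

-8.1333

Write M_i for s''(x_i). With h_i = 1, 1, 1 and divided differences Δ_i = -3, 11, -10, the continuity of s' gives the tridiagonal system
  1·M_0 + 4·M_1 + 1·M_2 = 6(Δ_1 - Δ_0) = 84
  1·M_1 + 4·M_2 + 1·M_3 = 6(Δ_2 - Δ_1) = -126
Natural end conditions: M_0 = M_3 = 0.
Solving: M_0 = 0, M_1 = 154/5, M_2 = -196/5, M_3 = 0.
On [0, 1], with s_0(t) = a_0 + b_0·t + c_0·t² + d_0·t³: c_0 = M_0/2 = 0, d_0 = (M_1 - M_0)/(6h_0) = 77/15, b_0 = Δ_0 - h_0(2M_0 + M_1)/6 = -122/15.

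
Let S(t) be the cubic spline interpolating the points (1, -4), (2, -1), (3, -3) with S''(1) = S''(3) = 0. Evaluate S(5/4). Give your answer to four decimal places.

Put M_i = S'' at the i-th knot. Here h = (1, 1) and Δ = (3, -2), so the interior equations h_(i-1)·M_(i-1) + 2(h_(i-1)+h_i)·M_i + h_i·M_(i+1) = 6(Δ_i − Δ_(i-1)) read
  1·M_0 + 4·M_1 + 1·M_2 = 6(Δ_1 - Δ_0) = -30
Natural end conditions: M_0 = M_2 = 0.
Hence M_0 = 0, M_1 = -15/2, M_2 = 0.
On [1, 2], S(t) = -4 + 17/4·(t - 1) + 0·(t - 1)² - 5/4·(t - 1)³.
With (t - 1) = 1/4: S(5/4) = -757/256.

-2.9570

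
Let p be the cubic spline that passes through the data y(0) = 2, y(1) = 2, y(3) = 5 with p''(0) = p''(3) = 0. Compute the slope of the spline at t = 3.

2

With σ_i denoting the second derivative at x_i, h_i = 1, 2, and Δ_i = (y_(i+1) − y_i)/h_i = 0, 3/2:
  1·σ_0 + 6·σ_1 + 2·σ_2 = 6(Δ_1 - Δ_0) = 9
Natural end conditions: σ_0 = σ_2 = 0.
Solving the tridiagonal system: σ_0 = 0, σ_1 = 3/2, σ_2 = 0.
On [1, 3], p'(t) = b_1 + 2c_1·(t - 1) + 3d_1·(t - 1)² with b_1 = Δ_1 - h_1(2σ_1 + σ_2)/6 = 1/2, c_1 = σ_1/2 = 3/4, d_1 = (σ_2 - σ_1)/(6h_1) = -1/8. So p'(3) = 2.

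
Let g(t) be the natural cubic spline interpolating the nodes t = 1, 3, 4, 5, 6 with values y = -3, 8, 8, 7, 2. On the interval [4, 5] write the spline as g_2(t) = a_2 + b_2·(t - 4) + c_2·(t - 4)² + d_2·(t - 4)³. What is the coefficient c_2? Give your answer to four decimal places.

Write m_i for g''(x_i). With h_i = 2, 1, 1, 1 and divided differences Δ_i = 11/2, 0, -1, -5, the continuity of g' gives the tridiagonal system
  2·m_0 + 6·m_1 + 1·m_2 = 6(Δ_1 - Δ_0) = -33
  1·m_1 + 4·m_2 + 1·m_3 = 6(Δ_2 - Δ_1) = -6
  1·m_2 + 4·m_3 + 1·m_4 = 6(Δ_3 - Δ_2) = -24
Natural end conditions: m_0 = m_4 = 0.
Solving the tridiagonal system: m_0 = 0, m_1 = -495/86, m_2 = 66/43, m_3 = -549/86, m_4 = 0.
On [4, 5], with g_2(t) = a_2 + b_2·(t - 4) + c_2·(t - 4)² + d_2·(t - 4)³: c_2 = m_2/2 = 33/43, d_2 = (m_3 - m_2)/(6h_2) = -227/172, b_2 = Δ_2 - h_2(2m_2 + m_3)/6 = -77/172.

0.7674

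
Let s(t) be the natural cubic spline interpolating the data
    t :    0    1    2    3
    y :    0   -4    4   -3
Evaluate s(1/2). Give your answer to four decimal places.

-3.5750

Put M_i = s'' at the i-th knot. Here h = (1, 1, 1) and Δ = (-4, 8, -7), so the interior equations h_(i-1)·M_(i-1) + 2(h_(i-1)+h_i)·M_i + h_i·M_(i+1) = 6(Δ_i − Δ_(i-1)) read
  1·M_0 + 4·M_1 + 1·M_2 = 6(Δ_1 - Δ_0) = 72
  1·M_1 + 4·M_2 + 1·M_3 = 6(Δ_2 - Δ_1) = -90
Natural end conditions: M_0 = M_3 = 0.
Forward elimination and back-substitution give M_0 = 0, M_1 = 126/5, M_2 = -144/5, M_3 = 0.
On [0, 1], s(t) = 0 - 41/5·t + 0·t² + 21/5·t³.
With t = 1/2: s(1/2) = -143/40.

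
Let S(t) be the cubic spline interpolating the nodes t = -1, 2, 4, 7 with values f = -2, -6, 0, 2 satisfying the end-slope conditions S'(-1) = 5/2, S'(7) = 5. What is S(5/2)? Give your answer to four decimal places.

-4.9976

With M_i denoting the second derivative at x_i, h_i = 3, 2, 3, and Δ_i = (y_(i+1) − y_i)/h_i = -4/3, 3, 2/3:
  3·M_0 + 10·M_1 + 2·M_2 = 6(Δ_1 - Δ_0) = 26
  2·M_1 + 10·M_2 + 3·M_3 = 6(Δ_2 - Δ_1) = -14
Clamped end conditions give two more equations: 2h_0·M_0 + h_0·M_1 = 6(Δ_0 - S'(-1)) = -23 and h_2·M_2 + 2h_2·M_3 = 6(S'(7) - Δ_2) = 26.
Hence M_0 = -256/39, M_1 = 71/13, M_2 = -58/13, M_3 = 256/39.
On [2, 4], S(t) = -6 + 11/13·(t - 2) + 71/26·(t - 2)² - 43/52·(t - 2)³.
With (t - 2) = 1/2: S(5/2) = -2079/416.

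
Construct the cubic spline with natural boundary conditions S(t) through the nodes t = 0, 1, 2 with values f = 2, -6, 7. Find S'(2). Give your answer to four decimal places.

With m_i denoting the second derivative at x_i, h_i = 1, 1, and Δ_i = (y_(i+1) − y_i)/h_i = -8, 13:
  1·m_0 + 4·m_1 + 1·m_2 = 6(Δ_1 - Δ_0) = 126
Natural end conditions: m_0 = m_2 = 0.
Forward elimination and back-substitution give m_0 = 0, m_1 = 63/2, m_2 = 0.
On [1, 2], S'(t) = b_1 + 2c_1·(t - 1) + 3d_1·(t - 1)² with b_1 = Δ_1 - h_1(2m_1 + m_2)/6 = 5/2, c_1 = m_1/2 = 63/4, d_1 = (m_2 - m_1)/(6h_1) = -21/4. So S'(2) = 73/4.

18.2500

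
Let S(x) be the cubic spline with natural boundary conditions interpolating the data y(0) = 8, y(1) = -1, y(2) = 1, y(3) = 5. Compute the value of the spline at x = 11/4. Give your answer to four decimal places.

4.0469

With m_i denoting the second derivative at x_i, h_i = 1, 1, 1, and Δ_i = (y_(i+1) − y_i)/h_i = -9, 2, 4:
  1·m_0 + 4·m_1 + 1·m_2 = 6(Δ_1 - Δ_0) = 66
  1·m_1 + 4·m_2 + 1·m_3 = 6(Δ_2 - Δ_1) = 12
Natural end conditions: m_0 = m_3 = 0.
Forward elimination and back-substitution give m_0 = 0, m_1 = 84/5, m_2 = -6/5, m_3 = 0.
On [2, 3], S(x) = 1 + 22/5·(x - 2) - 3/5·(x - 2)² + 1/5·(x - 2)³.
With (x - 2) = 3/4: S(11/4) = 259/64.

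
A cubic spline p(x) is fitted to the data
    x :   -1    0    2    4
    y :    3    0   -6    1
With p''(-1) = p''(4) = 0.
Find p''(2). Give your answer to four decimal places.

Write m_i for p''(x_i). With h_i = 1, 2, 2 and divided differences Δ_i = -3, -3, 7/2, the continuity of p' gives the tridiagonal system
  1·m_0 + 6·m_1 + 2·m_2 = 6(Δ_1 - Δ_0) = 0
  2·m_1 + 8·m_2 + 2·m_3 = 6(Δ_2 - Δ_1) = 39
Natural end conditions: m_0 = m_3 = 0.
Solving the tridiagonal system: m_0 = 0, m_1 = -39/22, m_2 = 117/22, m_3 = 0.

5.3182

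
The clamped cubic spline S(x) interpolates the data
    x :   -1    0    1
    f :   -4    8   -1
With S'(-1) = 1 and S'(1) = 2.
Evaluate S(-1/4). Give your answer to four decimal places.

5.9609

Write σ_i for S''(x_i). With h_i = 1, 1 and divided differences Δ_i = 12, -9, the continuity of S' gives the tridiagonal system
  1·σ_0 + 4·σ_1 + 1·σ_2 = 6(Δ_1 - Δ_0) = -126
Clamped end conditions give two more equations: 2h_0·σ_0 + h_0·σ_1 = 6(Δ_0 - S'(-1)) = 66 and h_1·σ_1 + 2h_1·σ_2 = 6(S'(1) - Δ_1) = 66.
Solving: σ_0 = 65, σ_1 = -64, σ_2 = 65.
On [-1, 0], S(x) = -4 + 1·(x + 1) + 65/2·(x + 1)² - 43/2·(x + 1)³.
With (x + 1) = 3/4: S(-1/4) = 763/128.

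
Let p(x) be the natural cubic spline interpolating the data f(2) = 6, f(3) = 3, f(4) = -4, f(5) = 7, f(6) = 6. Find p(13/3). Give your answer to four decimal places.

-1.3069

Let σ_i = p''(x_i). Step sizes h_i = 1, 1, 1, 1; slopes of the chords Δ_i = (y_(i+1) - y_i)/h_i = -3, -7, 11, -1.
  1·σ_0 + 4·σ_1 + 1·σ_2 = 6(Δ_1 - Δ_0) = -24
  1·σ_1 + 4·σ_2 + 1·σ_3 = 6(Δ_2 - Δ_1) = 108
  1·σ_2 + 4·σ_3 + 1·σ_4 = 6(Δ_3 - Δ_2) = -72
Natural end conditions: σ_0 = σ_4 = 0.
Solving the tridiagonal system: σ_0 = 0, σ_1 = -108/7, σ_2 = 264/7, σ_3 = -192/7, σ_4 = 0.
On [4, 5], p(x) = -4 + 3·(x - 4) + 132/7·(x - 4)² - 76/7·(x - 4)³.
With (x - 4) = 1/3: p(13/3) = -247/189.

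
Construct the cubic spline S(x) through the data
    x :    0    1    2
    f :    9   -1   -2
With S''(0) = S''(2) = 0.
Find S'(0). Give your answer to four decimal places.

-12.2500

With σ_i denoting the second derivative at x_i, h_i = 1, 1, and Δ_i = (y_(i+1) − y_i)/h_i = -10, -1:
  1·σ_0 + 4·σ_1 + 1·σ_2 = 6(Δ_1 - Δ_0) = 54
Natural end conditions: σ_0 = σ_2 = 0.
Forward elimination and back-substitution give σ_0 = 0, σ_1 = 27/2, σ_2 = 0.
On [0, 1], S'(x) = b_0 + 2c_0·x + 3d_0·x² with b_0 = Δ_0 - h_0(2σ_0 + σ_1)/6 = -49/4, c_0 = σ_0/2 = 0, d_0 = (σ_1 - σ_0)/(6h_0) = 9/4. So S'(0) = -49/4.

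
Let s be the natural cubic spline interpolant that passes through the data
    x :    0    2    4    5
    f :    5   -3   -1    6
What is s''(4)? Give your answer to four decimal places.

Write m_i for s''(x_i). With h_i = 2, 2, 1 and divided differences Δ_i = -4, 1, 7, the continuity of s' gives the tridiagonal system
  2·m_0 + 8·m_1 + 2·m_2 = 6(Δ_1 - Δ_0) = 30
  2·m_1 + 6·m_2 + 1·m_3 = 6(Δ_2 - Δ_1) = 36
Natural end conditions: m_0 = m_3 = 0.
Solving: m_0 = 0, m_1 = 27/11, m_2 = 57/11, m_3 = 0.

5.1818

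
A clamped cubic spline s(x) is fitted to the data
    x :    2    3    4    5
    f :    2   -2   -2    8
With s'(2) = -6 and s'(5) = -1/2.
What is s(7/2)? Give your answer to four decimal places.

-3.5208

Write M_i for s''(x_i). With h_i = 1, 1, 1 and divided differences Δ_i = -4, 0, 10, the continuity of s' gives the tridiagonal system
  1·M_0 + 4·M_1 + 1·M_2 = 6(Δ_1 - Δ_0) = 24
  1·M_1 + 4·M_2 + 1·M_3 = 6(Δ_2 - Δ_1) = 60
Clamped end conditions give two more equations: 2h_0·M_0 + h_0·M_1 = 6(Δ_0 - s'(2)) = 12 and h_2·M_2 + 2h_2·M_3 = 6(s'(5) - Δ_2) = -63.
Solving: M_0 = 109/15, M_1 = -38/15, M_2 = 403/15, M_3 = -674/15.
On [3, 4], s(x) = -2 - 109/30·(x - 3) - 19/15·(x - 3)² + 49/10·(x - 3)³.
With (x - 3) = 1/2: s(7/2) = -169/48.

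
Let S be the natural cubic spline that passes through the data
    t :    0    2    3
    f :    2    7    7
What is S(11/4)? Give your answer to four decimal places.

7.0977

Put m_i = S'' at the i-th knot. Here h = (2, 1) and Δ = (5/2, 0), so the interior equations h_(i-1)·m_(i-1) + 2(h_(i-1)+h_i)·m_i + h_i·m_(i+1) = 6(Δ_i − Δ_(i-1)) read
  2·m_0 + 6·m_1 + 1·m_2 = 6(Δ_1 - Δ_0) = -15
Natural end conditions: m_0 = m_2 = 0.
Solving the tridiagonal system: m_0 = 0, m_1 = -5/2, m_2 = 0.
On [2, 3], S(t) = 7 + 5/6·(t - 2) - 5/4·(t - 2)² + 5/12·(t - 2)³.
With (t - 2) = 3/4: S(11/4) = 1817/256.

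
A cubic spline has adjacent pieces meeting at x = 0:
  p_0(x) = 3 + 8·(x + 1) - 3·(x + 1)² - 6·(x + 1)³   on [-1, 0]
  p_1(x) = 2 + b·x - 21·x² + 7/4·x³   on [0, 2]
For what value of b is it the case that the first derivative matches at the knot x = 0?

p_0'(x) = 8 - 6·(x + 1) - 18·(x + 1)², so p_0'(0) = -16. On the right, p_1'(0) = b, so b = -16.

-16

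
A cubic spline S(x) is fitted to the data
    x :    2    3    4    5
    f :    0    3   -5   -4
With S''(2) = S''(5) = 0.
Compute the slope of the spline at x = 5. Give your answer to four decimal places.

4.1333

Write M_i for S''(x_i). With h_i = 1, 1, 1 and divided differences Δ_i = 3, -8, 1, the continuity of S' gives the tridiagonal system
  1·M_0 + 4·M_1 + 1·M_2 = 6(Δ_1 - Δ_0) = -66
  1·M_1 + 4·M_2 + 1·M_3 = 6(Δ_2 - Δ_1) = 54
Natural end conditions: M_0 = M_3 = 0.
Solving: M_0 = 0, M_1 = -106/5, M_2 = 94/5, M_3 = 0.
On [4, 5], S'(x) = b_2 + 2c_2·(x - 4) + 3d_2·(x - 4)² with b_2 = Δ_2 - h_2(2M_2 + M_3)/6 = -79/15, c_2 = M_2/2 = 47/5, d_2 = (M_3 - M_2)/(6h_2) = -47/15. So S'(5) = 62/15.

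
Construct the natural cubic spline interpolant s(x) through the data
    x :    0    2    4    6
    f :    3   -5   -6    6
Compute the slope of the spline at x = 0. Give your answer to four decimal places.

With M_i denoting the second derivative at x_i, h_i = 2, 2, 2, and Δ_i = (y_(i+1) − y_i)/h_i = -4, -1/2, 6:
  2·M_0 + 8·M_1 + 2·M_2 = 6(Δ_1 - Δ_0) = 21
  2·M_1 + 8·M_2 + 2·M_3 = 6(Δ_2 - Δ_1) = 39
Natural end conditions: M_0 = M_3 = 0.
Hence M_0 = 0, M_1 = 3/2, M_2 = 9/2, M_3 = 0.
On [0, 2], s'(x) = b_0 + 2c_0·x + 3d_0·x² with b_0 = Δ_0 - h_0(2M_0 + M_1)/6 = -9/2, c_0 = M_0/2 = 0, d_0 = (M_1 - M_0)/(6h_0) = 1/8. So s'(0) = -9/2.

-4.5000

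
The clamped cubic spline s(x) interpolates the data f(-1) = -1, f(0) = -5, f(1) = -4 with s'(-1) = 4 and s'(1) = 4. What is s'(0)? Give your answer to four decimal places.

-4.2500

With m_i denoting the second derivative at x_i, h_i = 1, 1, and Δ_i = (y_(i+1) − y_i)/h_i = -4, 1:
  1·m_0 + 4·m_1 + 1·m_2 = 6(Δ_1 - Δ_0) = 30
Clamped end conditions give two more equations: 2h_0·m_0 + h_0·m_1 = 6(Δ_0 - s'(-1)) = -48 and h_1·m_1 + 2h_1·m_2 = 6(s'(1) - Δ_1) = 18.
Forward elimination and back-substitution give m_0 = -63/2, m_1 = 15, m_2 = 3/2.
On [0, 1], s'(x) = b_1 + 2c_1·x + 3d_1·x² with b_1 = Δ_1 - h_1(2m_1 + m_2)/6 = -17/4, c_1 = m_1/2 = 15/2, d_1 = (m_2 - m_1)/(6h_1) = -9/4. So s'(0) = -17/4.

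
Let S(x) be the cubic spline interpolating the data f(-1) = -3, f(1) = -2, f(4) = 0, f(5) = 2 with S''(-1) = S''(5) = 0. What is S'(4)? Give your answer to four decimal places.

With σ_i denoting the second derivative at x_i, h_i = 2, 3, 1, and Δ_i = (y_(i+1) − y_i)/h_i = 1/2, 2/3, 2:
  2·σ_0 + 10·σ_1 + 3·σ_2 = 6(Δ_1 - Δ_0) = 1
  3·σ_1 + 8·σ_2 + 1·σ_3 = 6(Δ_2 - Δ_1) = 8
Natural end conditions: σ_0 = σ_3 = 0.
Forward elimination and back-substitution give σ_0 = 0, σ_1 = -16/71, σ_2 = 77/71, σ_3 = 0.
On [4, 5], S'(x) = b_2 + 2c_2·(x - 4) + 3d_2·(x - 4)² with b_2 = Δ_2 - h_2(2σ_2 + σ_3)/6 = 349/213, c_2 = σ_2/2 = 77/142, d_2 = (σ_3 - σ_2)/(6h_2) = -77/426. So S'(4) = 349/213.

1.6385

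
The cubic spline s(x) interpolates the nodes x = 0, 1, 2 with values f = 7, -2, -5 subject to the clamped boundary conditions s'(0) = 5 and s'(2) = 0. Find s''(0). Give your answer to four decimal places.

Put σ_i = s'' at the i-th knot. Here h = (1, 1) and Δ = (-9, -3), so the interior equations h_(i-1)·σ_(i-1) + 2(h_(i-1)+h_i)·σ_i + h_i·σ_(i+1) = 6(Δ_i − Δ_(i-1)) read
  1·σ_0 + 4·σ_1 + 1·σ_2 = 6(Δ_1 - Δ_0) = 36
Clamped end conditions give two more equations: 2h_0·σ_0 + h_0·σ_1 = 6(Δ_0 - s'(0)) = -84 and h_1·σ_1 + 2h_1·σ_2 = 6(s'(2) - Δ_1) = 18.
Forward elimination and back-substitution give σ_0 = -107/2, σ_1 = 23, σ_2 = -5/2.

-53.5000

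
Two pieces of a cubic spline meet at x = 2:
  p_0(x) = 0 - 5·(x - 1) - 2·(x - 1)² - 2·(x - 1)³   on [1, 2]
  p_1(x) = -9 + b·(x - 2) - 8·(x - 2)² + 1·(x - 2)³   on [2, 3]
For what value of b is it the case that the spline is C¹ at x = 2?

-15

p_0'(x) = -5 - 4·(x - 1) - 6·(x - 1)², so p_0'(2) = -15. On the right, p_1'(2) = b, so b = -15.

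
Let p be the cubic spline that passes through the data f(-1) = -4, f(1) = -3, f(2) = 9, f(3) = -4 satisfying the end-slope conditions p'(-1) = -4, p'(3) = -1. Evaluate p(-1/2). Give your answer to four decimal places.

With m_i denoting the second derivative at x_i, h_i = 2, 1, 1, and Δ_i = (y_(i+1) − y_i)/h_i = 1/2, 12, -13:
  2·m_0 + 6·m_1 + 1·m_2 = 6(Δ_1 - Δ_0) = 69
  1·m_1 + 4·m_2 + 1·m_3 = 6(Δ_2 - Δ_1) = -150
Clamped end conditions give two more equations: 2h_0·m_0 + h_0·m_1 = 6(Δ_0 - p'(-1)) = 27 and h_2·m_2 + 2h_2·m_3 = 6(p'(3) - Δ_2) = 72.
Forward elimination and back-substitution give m_0 = -105/22, m_1 = 507/22, m_2 = -657/11, m_3 = 1449/22.
On [-1, 1], p(x) = -4 - 4·(x + 1) - 105/44·(x + 1)² + 51/22·(x + 1)³.
With (x + 1) = 1/2: p(-1/2) = -555/88.

-6.3068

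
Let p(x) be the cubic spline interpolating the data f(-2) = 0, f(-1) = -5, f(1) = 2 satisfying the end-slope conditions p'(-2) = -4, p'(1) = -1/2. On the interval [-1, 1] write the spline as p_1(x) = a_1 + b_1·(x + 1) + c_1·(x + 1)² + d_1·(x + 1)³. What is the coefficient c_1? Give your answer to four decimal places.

With σ_i denoting the second derivative at x_i, h_i = 1, 2, and Δ_i = (y_(i+1) − y_i)/h_i = -5, 7/2:
  1·σ_0 + 6·σ_1 + 2·σ_2 = 6(Δ_1 - Δ_0) = 51
Clamped end conditions give two more equations: 2h_0·σ_0 + h_0·σ_1 = 6(Δ_0 - p'(-2)) = -6 and h_1·σ_1 + 2h_1·σ_2 = 6(p'(1) - Δ_1) = -24.
Forward elimination and back-substitution give σ_0 = -31/3, σ_1 = 44/3, σ_2 = -40/3.
On [-1, 1], with p_1(x) = a_1 + b_1·(x + 1) + c_1·(x + 1)² + d_1·(x + 1)³: c_1 = σ_1/2 = 22/3, d_1 = (σ_2 - σ_1)/(6h_1) = -7/3, b_1 = Δ_1 - h_1(2σ_1 + σ_2)/6 = -11/6.

7.3333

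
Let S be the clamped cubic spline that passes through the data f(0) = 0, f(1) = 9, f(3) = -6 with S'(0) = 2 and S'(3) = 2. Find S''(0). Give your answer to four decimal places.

37.5000

Let m_i = S''(x_i). Step sizes h_i = 1, 2; slopes of the chords Δ_i = (y_(i+1) - y_i)/h_i = 9, -15/2.
  1·m_0 + 6·m_1 + 2·m_2 = 6(Δ_1 - Δ_0) = -99
Clamped end conditions give two more equations: 2h_0·m_0 + h_0·m_1 = 6(Δ_0 - S'(0)) = 42 and h_1·m_1 + 2h_1·m_2 = 6(S'(3) - Δ_1) = 57.
Forward elimination and back-substitution give m_0 = 75/2, m_1 = -33, m_2 = 123/4.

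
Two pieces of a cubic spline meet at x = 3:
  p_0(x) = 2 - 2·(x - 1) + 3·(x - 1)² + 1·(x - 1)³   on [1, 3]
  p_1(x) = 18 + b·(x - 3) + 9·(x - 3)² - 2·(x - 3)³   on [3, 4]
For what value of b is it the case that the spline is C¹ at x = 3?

p_0'(x) = -2 + 6·(x - 1) + 3·(x - 1)², so p_0'(3) = 22. On the right, p_1'(3) = b, so b = 22.

22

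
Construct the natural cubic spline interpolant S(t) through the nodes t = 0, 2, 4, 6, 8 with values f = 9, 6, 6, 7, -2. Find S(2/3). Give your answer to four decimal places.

7.8360

Write M_i for S''(x_i). With h_i = 2, 2, 2, 2 and divided differences Δ_i = -3/2, 0, 1/2, -9/2, the continuity of S' gives the tridiagonal system
  2·M_0 + 8·M_1 + 2·M_2 = 6(Δ_1 - Δ_0) = 9
  2·M_1 + 8·M_2 + 2·M_3 = 6(Δ_2 - Δ_1) = 3
  2·M_2 + 8·M_3 + 2·M_4 = 6(Δ_3 - Δ_2) = -30
Natural end conditions: M_0 = M_4 = 0.
Solving: M_0 = 0, M_1 = 93/112, M_2 = 33/28, M_3 = -453/112, M_4 = 0.
On [0, 2], S(t) = 9 - 199/112·t + 0·t² + 31/448·t³.
With t = 2/3: S(2/3) = 1481/189.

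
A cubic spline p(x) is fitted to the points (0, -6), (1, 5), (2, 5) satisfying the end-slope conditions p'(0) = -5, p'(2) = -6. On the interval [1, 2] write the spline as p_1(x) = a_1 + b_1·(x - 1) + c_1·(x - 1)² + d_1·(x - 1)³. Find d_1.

5

Put σ_i = p'' at the i-th knot. Here h = (1, 1) and Δ = (11, 0), so the interior equations h_(i-1)·σ_(i-1) + 2(h_(i-1)+h_i)·σ_i + h_i·σ_(i+1) = 6(Δ_i − Δ_(i-1)) read
  1·σ_0 + 4·σ_1 + 1·σ_2 = 6(Δ_1 - Δ_0) = -66
Clamped end conditions give two more equations: 2h_0·σ_0 + h_0·σ_1 = 6(Δ_0 - p'(0)) = 96 and h_1·σ_1 + 2h_1·σ_2 = 6(p'(2) - Δ_1) = -36.
Forward elimination and back-substitution give σ_0 = 64, σ_1 = -32, σ_2 = -2.
On [1, 2], with p_1(x) = a_1 + b_1·(x - 1) + c_1·(x - 1)² + d_1·(x - 1)³: c_1 = σ_1/2 = -16, d_1 = (σ_2 - σ_1)/(6h_1) = 5, b_1 = Δ_1 - h_1(2σ_1 + σ_2)/6 = 11.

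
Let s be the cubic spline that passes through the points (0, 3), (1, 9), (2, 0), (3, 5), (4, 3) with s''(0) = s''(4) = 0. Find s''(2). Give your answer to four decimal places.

33.4286

Put M_i = s'' at the i-th knot. Here h = (1, 1, 1, 1) and Δ = (6, -9, 5, -2), so the interior equations h_(i-1)·M_(i-1) + 2(h_(i-1)+h_i)·M_i + h_i·M_(i+1) = 6(Δ_i − Δ_(i-1)) read
  1·M_0 + 4·M_1 + 1·M_2 = 6(Δ_1 - Δ_0) = -90
  1·M_1 + 4·M_2 + 1·M_3 = 6(Δ_2 - Δ_1) = 84
  1·M_2 + 4·M_3 + 1·M_4 = 6(Δ_3 - Δ_2) = -42
Natural end conditions: M_0 = M_4 = 0.
Solving: M_0 = 0, M_1 = -216/7, M_2 = 234/7, M_3 = -132/7, M_4 = 0.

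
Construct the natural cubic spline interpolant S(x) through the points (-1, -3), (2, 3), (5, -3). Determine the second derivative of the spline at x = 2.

-2

Put m_i = S'' at the i-th knot. Here h = (3, 3) and Δ = (2, -2), so the interior equations h_(i-1)·m_(i-1) + 2(h_(i-1)+h_i)·m_i + h_i·m_(i+1) = 6(Δ_i − Δ_(i-1)) read
  3·m_0 + 12·m_1 + 3·m_2 = 6(Δ_1 - Δ_0) = -24
Natural end conditions: m_0 = m_2 = 0.
Solving: m_0 = 0, m_1 = -2, m_2 = 0.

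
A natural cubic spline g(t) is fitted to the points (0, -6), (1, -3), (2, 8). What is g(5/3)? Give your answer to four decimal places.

3.7407

Put σ_i = g'' at the i-th knot. Here h = (1, 1) and Δ = (3, 11), so the interior equations h_(i-1)·σ_(i-1) + 2(h_(i-1)+h_i)·σ_i + h_i·σ_(i+1) = 6(Δ_i − Δ_(i-1)) read
  1·σ_0 + 4·σ_1 + 1·σ_2 = 6(Δ_1 - Δ_0) = 48
Natural end conditions: σ_0 = σ_2 = 0.
Forward elimination and back-substitution give σ_0 = 0, σ_1 = 12, σ_2 = 0.
On [1, 2], g(t) = -3 + 7·(t - 1) + 6·(t - 1)² - 2·(t - 1)³.
With (t - 1) = 2/3: g(5/3) = 101/27.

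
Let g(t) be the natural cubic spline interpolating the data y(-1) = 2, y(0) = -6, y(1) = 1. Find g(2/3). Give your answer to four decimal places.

-2.4444

Put M_i = g'' at the i-th knot. Here h = (1, 1) and Δ = (-8, 7), so the interior equations h_(i-1)·M_(i-1) + 2(h_(i-1)+h_i)·M_i + h_i·M_(i+1) = 6(Δ_i − Δ_(i-1)) read
  1·M_0 + 4·M_1 + 1·M_2 = 6(Δ_1 - Δ_0) = 90
Natural end conditions: M_0 = M_2 = 0.
Forward elimination and back-substitution give M_0 = 0, M_1 = 45/2, M_2 = 0.
On [0, 1], g(t) = -6 - 1/2·t + 45/4·t² - 15/4·t³.
With t = 2/3: g(2/3) = -22/9.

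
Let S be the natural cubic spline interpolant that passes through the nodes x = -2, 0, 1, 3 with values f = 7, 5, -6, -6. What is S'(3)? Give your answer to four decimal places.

4.3429

With M_i denoting the second derivative at x_i, h_i = 2, 1, 2, and Δ_i = (y_(i+1) − y_i)/h_i = -1, -11, 0:
  2·M_0 + 6·M_1 + 1·M_2 = 6(Δ_1 - Δ_0) = -60
  1·M_1 + 6·M_2 + 2·M_3 = 6(Δ_2 - Δ_1) = 66
Natural end conditions: M_0 = M_3 = 0.
Solving: M_0 = 0, M_1 = -426/35, M_2 = 456/35, M_3 = 0.
On [1, 3], S'(x) = b_2 + 2c_2·(x - 1) + 3d_2·(x - 1)² with b_2 = Δ_2 - h_2(2M_2 + M_3)/6 = -304/35, c_2 = M_2/2 = 228/35, d_2 = (M_3 - M_2)/(6h_2) = -38/35. So S'(3) = 152/35.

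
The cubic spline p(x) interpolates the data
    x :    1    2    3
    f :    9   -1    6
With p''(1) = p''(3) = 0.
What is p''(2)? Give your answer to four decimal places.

25.5000

With σ_i denoting the second derivative at x_i, h_i = 1, 1, and Δ_i = (y_(i+1) − y_i)/h_i = -10, 7:
  1·σ_0 + 4·σ_1 + 1·σ_2 = 6(Δ_1 - Δ_0) = 102
Natural end conditions: σ_0 = σ_2 = 0.
Solving the tridiagonal system: σ_0 = 0, σ_1 = 51/2, σ_2 = 0.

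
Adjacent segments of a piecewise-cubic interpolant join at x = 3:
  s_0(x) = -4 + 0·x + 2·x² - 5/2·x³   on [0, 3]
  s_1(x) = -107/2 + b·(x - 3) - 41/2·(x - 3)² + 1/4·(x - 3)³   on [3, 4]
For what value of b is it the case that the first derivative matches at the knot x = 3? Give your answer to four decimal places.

s_0'(x) = 0 + 4·x - 15/2·x², so s_0'(3) = -111/2. On the right, s_1'(3) = b, so b = -111/2.

-55.5000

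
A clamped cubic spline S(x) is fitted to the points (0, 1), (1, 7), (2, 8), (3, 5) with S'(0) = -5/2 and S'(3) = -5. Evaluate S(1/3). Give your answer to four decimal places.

1.7160

Write M_i for S''(x_i). With h_i = 1, 1, 1 and divided differences Δ_i = 6, 1, -3, the continuity of S' gives the tridiagonal system
  1·M_0 + 4·M_1 + 1·M_2 = 6(Δ_1 - Δ_0) = -30
  1·M_1 + 4·M_2 + 1·M_3 = 6(Δ_2 - Δ_1) = -24
Clamped end conditions give two more equations: 2h_0·M_0 + h_0·M_1 = 6(Δ_0 - S'(0)) = 51 and h_2·M_2 + 2h_2·M_3 = 6(S'(3) - Δ_2) = -12.
Solving: M_0 = 100/3, M_1 = -47/3, M_2 = -2/3, M_3 = -17/3.
On [0, 1], S(x) = 1 - 5/2·x + 50/3·x² - 49/6·x³.
With x = 1/3: S(1/3) = 139/81.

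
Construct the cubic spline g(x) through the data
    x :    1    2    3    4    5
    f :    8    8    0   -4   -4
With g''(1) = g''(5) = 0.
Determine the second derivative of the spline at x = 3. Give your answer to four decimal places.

Put M_i = g'' at the i-th knot. Here h = (1, 1, 1, 1) and Δ = (0, -8, -4, 0), so the interior equations h_(i-1)·M_(i-1) + 2(h_(i-1)+h_i)·M_i + h_i·M_(i+1) = 6(Δ_i − Δ_(i-1)) read
  1·M_0 + 4·M_1 + 1·M_2 = 6(Δ_1 - Δ_0) = -48
  1·M_1 + 4·M_2 + 1·M_3 = 6(Δ_2 - Δ_1) = 24
  1·M_2 + 4·M_3 + 1·M_4 = 6(Δ_3 - Δ_2) = 24
Natural end conditions: M_0 = M_4 = 0.
Hence M_0 = 0, M_1 = -99/7, M_2 = 60/7, M_3 = 27/7, M_4 = 0.

8.5714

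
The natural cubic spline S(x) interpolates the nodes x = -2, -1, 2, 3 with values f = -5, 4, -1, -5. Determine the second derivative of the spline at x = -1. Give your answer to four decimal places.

-8.5455

Put M_i = S'' at the i-th knot. Here h = (1, 3, 1) and Δ = (9, -5/3, -4), so the interior equations h_(i-1)·M_(i-1) + 2(h_(i-1)+h_i)·M_i + h_i·M_(i+1) = 6(Δ_i − Δ_(i-1)) read
  1·M_0 + 8·M_1 + 3·M_2 = 6(Δ_1 - Δ_0) = -64
  3·M_1 + 8·M_2 + 1·M_3 = 6(Δ_2 - Δ_1) = -14
Natural end conditions: M_0 = M_3 = 0.
Hence M_0 = 0, M_1 = -94/11, M_2 = 16/11, M_3 = 0.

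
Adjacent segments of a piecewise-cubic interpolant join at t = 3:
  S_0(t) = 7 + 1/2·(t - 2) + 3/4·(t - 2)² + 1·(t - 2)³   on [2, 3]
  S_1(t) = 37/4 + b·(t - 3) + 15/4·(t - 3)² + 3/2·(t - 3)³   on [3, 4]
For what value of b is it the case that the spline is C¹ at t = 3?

5

S_0'(t) = 1/2 + 3/2·(t - 2) + 3·(t - 2)², so S_0'(3) = 5. On the right, S_1'(3) = b, so b = 5.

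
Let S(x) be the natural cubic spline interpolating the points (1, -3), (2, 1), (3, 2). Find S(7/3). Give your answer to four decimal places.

1.6111

Put M_i = S'' at the i-th knot. Here h = (1, 1) and Δ = (4, 1), so the interior equations h_(i-1)·M_(i-1) + 2(h_(i-1)+h_i)·M_i + h_i·M_(i+1) = 6(Δ_i − Δ_(i-1)) read
  1·M_0 + 4·M_1 + 1·M_2 = 6(Δ_1 - Δ_0) = -18
Natural end conditions: M_0 = M_2 = 0.
Forward elimination and back-substitution give M_0 = 0, M_1 = -9/2, M_2 = 0.
On [2, 3], S(x) = 1 + 5/2·(x - 2) - 9/4·(x - 2)² + 3/4·(x - 2)³.
With (x - 2) = 1/3: S(7/3) = 29/18.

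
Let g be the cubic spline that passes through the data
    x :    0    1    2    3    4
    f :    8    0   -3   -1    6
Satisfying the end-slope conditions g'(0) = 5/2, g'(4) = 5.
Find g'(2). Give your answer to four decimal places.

0.1071

Let M_i = g''(x_i). Step sizes h_i = 1, 1, 1, 1; slopes of the chords Δ_i = (y_(i+1) - y_i)/h_i = -8, -3, 2, 7.
  1·M_0 + 4·M_1 + 1·M_2 = 6(Δ_1 - Δ_0) = 30
  1·M_1 + 4·M_2 + 1·M_3 = 6(Δ_2 - Δ_1) = 30
  1·M_2 + 4·M_3 + 1·M_4 = 6(Δ_3 - Δ_2) = 30
Clamped end conditions give two more equations: 2h_0·M_0 + h_0·M_1 = 6(Δ_0 - g'(0)) = -63 and h_3·M_3 + 2h_3·M_4 = 6(g'(4) - Δ_3) = -12.
Forward elimination and back-substitution give M_0 = -2251/56, M_1 = 487/28, M_2 = 5/8, M_3 = 283/28, M_4 = -619/56.
On [2, 3], g'(x) = b_2 + 2c_2·(x - 2) + 3d_2·(x - 2)² with b_2 = Δ_2 - h_2(2M_2 + M_3)/6 = 3/28, c_2 = M_2/2 = 5/16, d_2 = (M_3 - M_2)/(6h_2) = 177/112. So g'(2) = 3/28.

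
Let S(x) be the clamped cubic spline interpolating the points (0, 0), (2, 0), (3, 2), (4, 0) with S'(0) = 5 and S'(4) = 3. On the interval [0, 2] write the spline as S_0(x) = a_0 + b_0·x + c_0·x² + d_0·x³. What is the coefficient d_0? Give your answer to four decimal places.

1.6364

Write σ_i for S''(x_i). With h_i = 2, 1, 1 and divided differences Δ_i = 0, 2, -2, the continuity of S' gives the tridiagonal system
  2·σ_0 + 6·σ_1 + 1·σ_2 = 6(Δ_1 - Δ_0) = 12
  1·σ_1 + 4·σ_2 + 1·σ_3 = 6(Δ_2 - Δ_1) = -24
Clamped end conditions give two more equations: 2h_0·σ_0 + h_0·σ_1 = 6(Δ_0 - S'(0)) = -30 and h_2·σ_2 + 2h_2·σ_3 = 6(S'(4) - Δ_2) = 30.
Forward elimination and back-substitution give σ_0 = -127/11, σ_1 = 89/11, σ_2 = -148/11, σ_3 = 239/11.
On [0, 2], with S_0(x) = a_0 + b_0·x + c_0·x² + d_0·x³: c_0 = σ_0/2 = -127/22, d_0 = (σ_1 - σ_0)/(6h_0) = 18/11, b_0 = Δ_0 - h_0(2σ_0 + σ_1)/6 = 5.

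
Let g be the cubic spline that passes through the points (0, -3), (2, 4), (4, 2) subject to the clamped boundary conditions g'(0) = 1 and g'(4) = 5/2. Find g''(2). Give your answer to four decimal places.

-7.5000

Put σ_i = g'' at the i-th knot. Here h = (2, 2) and Δ = (7/2, -1), so the interior equations h_(i-1)·σ_(i-1) + 2(h_(i-1)+h_i)·σ_i + h_i·σ_(i+1) = 6(Δ_i − Δ_(i-1)) read
  2·σ_0 + 8·σ_1 + 2·σ_2 = 6(Δ_1 - Δ_0) = -27
Clamped end conditions give two more equations: 2h_0·σ_0 + h_0·σ_1 = 6(Δ_0 - g'(0)) = 15 and h_1·σ_1 + 2h_1·σ_2 = 6(g'(4) - Δ_1) = 21.
Hence σ_0 = 15/2, σ_1 = -15/2, σ_2 = 9.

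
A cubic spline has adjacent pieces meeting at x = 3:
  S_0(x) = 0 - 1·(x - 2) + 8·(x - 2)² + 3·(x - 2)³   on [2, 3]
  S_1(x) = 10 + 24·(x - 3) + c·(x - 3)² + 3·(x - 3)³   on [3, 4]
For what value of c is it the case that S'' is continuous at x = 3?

S_0''(x) = 16 + 18·(x - 2), so S_0''(3) = 34. On the right, S_1''(3) = 2c, so c = 17.

17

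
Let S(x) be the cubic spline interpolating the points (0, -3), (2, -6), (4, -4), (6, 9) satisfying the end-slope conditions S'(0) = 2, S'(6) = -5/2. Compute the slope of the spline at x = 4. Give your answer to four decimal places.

Write M_i for S''(x_i). With h_i = 2, 2, 2 and divided differences Δ_i = -3/2, 1, 13/2, the continuity of S' gives the tridiagonal system
  2·M_0 + 8·M_1 + 2·M_2 = 6(Δ_1 - Δ_0) = 15
  2·M_1 + 8·M_2 + 2·M_3 = 6(Δ_2 - Δ_1) = 33
Clamped end conditions give two more equations: 2h_0·M_0 + h_0·M_1 = 6(Δ_0 - S'(0)) = -21 and h_2·M_2 + 2h_2·M_3 = 6(S'(6) - Δ_2) = -54.
Hence M_0 = -59/10, M_1 = 13/10, M_2 = 41/5, M_3 = -88/5.
On [4, 6], S'(x) = b_2 + 2c_2·(x - 4) + 3d_2·(x - 4)² with b_2 = Δ_2 - h_2(2M_2 + M_3)/6 = 69/10, c_2 = M_2/2 = 41/10, d_2 = (M_3 - M_2)/(6h_2) = -43/20. So S'(4) = 69/10.

6.9000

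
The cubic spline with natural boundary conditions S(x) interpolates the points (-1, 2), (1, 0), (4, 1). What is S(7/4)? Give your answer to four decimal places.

-0.1438

With σ_i denoting the second derivative at x_i, h_i = 2, 3, and Δ_i = (y_(i+1) − y_i)/h_i = -1, 1/3:
  2·σ_0 + 10·σ_1 + 3·σ_2 = 6(Δ_1 - Δ_0) = 8
Natural end conditions: σ_0 = σ_2 = 0.
Forward elimination and back-substitution give σ_0 = 0, σ_1 = 4/5, σ_2 = 0.
On [1, 4], S(x) = 0 - 7/15·(x - 1) + 2/5·(x - 1)² - 2/45·(x - 1)³.
With (x - 1) = 3/4: S(7/4) = -23/160.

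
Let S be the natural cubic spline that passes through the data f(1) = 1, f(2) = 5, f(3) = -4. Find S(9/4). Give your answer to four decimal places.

Let M_i = S''(x_i). Step sizes h_i = 1, 1; slopes of the chords Δ_i = (y_(i+1) - y_i)/h_i = 4, -9.
  1·M_0 + 4·M_1 + 1·M_2 = 6(Δ_1 - Δ_0) = -78
Natural end conditions: M_0 = M_2 = 0.
Forward elimination and back-substitution give M_0 = 0, M_1 = -39/2, M_2 = 0.
On [2, 3], S(x) = 5 - 5/2·(x - 2) - 39/4·(x - 2)² + 13/4·(x - 2)³.
With (x - 2) = 1/4: S(9/4) = 977/256.

3.8164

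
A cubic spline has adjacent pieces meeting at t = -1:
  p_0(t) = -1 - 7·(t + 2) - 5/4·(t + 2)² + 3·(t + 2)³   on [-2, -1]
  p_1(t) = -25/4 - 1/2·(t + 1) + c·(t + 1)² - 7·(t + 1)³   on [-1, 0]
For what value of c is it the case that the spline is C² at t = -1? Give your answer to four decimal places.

p_0''(t) = -5/2 + 18·(t + 2), so p_0''(-1) = 31/2. On the right, p_1''(-1) = 2c, so c = 31/4.

7.7500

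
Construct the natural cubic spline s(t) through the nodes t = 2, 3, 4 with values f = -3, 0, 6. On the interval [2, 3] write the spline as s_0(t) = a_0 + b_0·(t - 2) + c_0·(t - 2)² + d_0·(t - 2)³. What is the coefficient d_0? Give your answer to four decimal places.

0.7500

Put σ_i = s'' at the i-th knot. Here h = (1, 1) and Δ = (3, 6), so the interior equations h_(i-1)·σ_(i-1) + 2(h_(i-1)+h_i)·σ_i + h_i·σ_(i+1) = 6(Δ_i − Δ_(i-1)) read
  1·σ_0 + 4·σ_1 + 1·σ_2 = 6(Δ_1 - Δ_0) = 18
Natural end conditions: σ_0 = σ_2 = 0.
Forward elimination and back-substitution give σ_0 = 0, σ_1 = 9/2, σ_2 = 0.
On [2, 3], with s_0(t) = a_0 + b_0·(t - 2) + c_0·(t - 2)² + d_0·(t - 2)³: c_0 = σ_0/2 = 0, d_0 = (σ_1 - σ_0)/(6h_0) = 3/4, b_0 = Δ_0 - h_0(2σ_0 + σ_1)/6 = 9/4.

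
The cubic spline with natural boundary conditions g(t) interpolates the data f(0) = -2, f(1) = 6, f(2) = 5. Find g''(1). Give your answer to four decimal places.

-13.5000

Write M_i for g''(x_i). With h_i = 1, 1 and divided differences Δ_i = 8, -1, the continuity of g' gives the tridiagonal system
  1·M_0 + 4·M_1 + 1·M_2 = 6(Δ_1 - Δ_0) = -54
Natural end conditions: M_0 = M_2 = 0.
Solving the tridiagonal system: M_0 = 0, M_1 = -27/2, M_2 = 0.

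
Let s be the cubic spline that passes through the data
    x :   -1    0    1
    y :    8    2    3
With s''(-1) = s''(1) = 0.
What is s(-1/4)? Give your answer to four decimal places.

With m_i denoting the second derivative at x_i, h_i = 1, 1, and Δ_i = (y_(i+1) − y_i)/h_i = -6, 1:
  1·m_0 + 4·m_1 + 1·m_2 = 6(Δ_1 - Δ_0) = 42
Natural end conditions: m_0 = m_2 = 0.
Forward elimination and back-substitution give m_0 = 0, m_1 = 21/2, m_2 = 0.
On [-1, 0], s(x) = 8 - 31/4·(x + 1) + 0·(x + 1)² + 7/4·(x + 1)³.
With (x + 1) = 3/4: s(-1/4) = 749/256.

2.9258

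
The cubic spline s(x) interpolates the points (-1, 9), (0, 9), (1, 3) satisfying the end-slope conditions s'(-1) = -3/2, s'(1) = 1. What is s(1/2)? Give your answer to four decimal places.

5.3281

With σ_i denoting the second derivative at x_i, h_i = 1, 1, and Δ_i = (y_(i+1) − y_i)/h_i = 0, -6:
  1·σ_0 + 4·σ_1 + 1·σ_2 = 6(Δ_1 - Δ_0) = -36
Clamped end conditions give two more equations: 2h_0·σ_0 + h_0·σ_1 = 6(Δ_0 - s'(-1)) = 9 and h_1·σ_1 + 2h_1·σ_2 = 6(s'(1) - Δ_1) = 42.
Solving: σ_0 = 59/4, σ_1 = -41/2, σ_2 = 125/4.
On [0, 1], s(x) = 9 - 35/8·x - 41/4·x² + 69/8·x³.
With x = 1/2: s(1/2) = 341/64.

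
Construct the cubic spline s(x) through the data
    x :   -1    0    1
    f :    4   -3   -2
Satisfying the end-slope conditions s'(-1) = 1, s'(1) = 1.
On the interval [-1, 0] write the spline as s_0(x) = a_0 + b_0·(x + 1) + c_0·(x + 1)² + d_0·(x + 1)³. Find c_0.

Let σ_i = s''(x_i). Step sizes h_i = 1, 1; slopes of the chords Δ_i = (y_(i+1) - y_i)/h_i = -7, 1.
  1·σ_0 + 4·σ_1 + 1·σ_2 = 6(Δ_1 - Δ_0) = 48
Clamped end conditions give two more equations: 2h_0·σ_0 + h_0·σ_1 = 6(Δ_0 - s'(-1)) = -48 and h_1·σ_1 + 2h_1·σ_2 = 6(s'(1) - Δ_1) = 0.
Forward elimination and back-substitution give σ_0 = -36, σ_1 = 24, σ_2 = -12.
On [-1, 0], with s_0(x) = a_0 + b_0·(x + 1) + c_0·(x + 1)² + d_0·(x + 1)³: c_0 = σ_0/2 = -18, d_0 = (σ_1 - σ_0)/(6h_0) = 10, b_0 = Δ_0 - h_0(2σ_0 + σ_1)/6 = 1.

-18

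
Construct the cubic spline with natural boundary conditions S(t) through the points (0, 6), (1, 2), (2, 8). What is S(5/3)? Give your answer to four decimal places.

Let M_i = S''(x_i). Step sizes h_i = 1, 1; slopes of the chords Δ_i = (y_(i+1) - y_i)/h_i = -4, 6.
  1·M_0 + 4·M_1 + 1·M_2 = 6(Δ_1 - Δ_0) = 60
Natural end conditions: M_0 = M_2 = 0.
Solving: M_0 = 0, M_1 = 15, M_2 = 0.
On [1, 2], S(t) = 2 + 1·(t - 1) + 15/2·(t - 1)² - 5/2·(t - 1)³.
With (t - 1) = 2/3: S(5/3) = 142/27.

5.2593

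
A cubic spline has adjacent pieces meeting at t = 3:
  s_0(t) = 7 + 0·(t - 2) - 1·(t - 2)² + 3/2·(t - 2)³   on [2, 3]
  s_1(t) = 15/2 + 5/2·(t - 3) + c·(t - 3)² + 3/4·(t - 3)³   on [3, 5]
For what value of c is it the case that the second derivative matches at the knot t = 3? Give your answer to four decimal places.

3.5000

s_0''(t) = -2 + 9·(t - 2), so s_0''(3) = 7. On the right, s_1''(3) = 2c, so c = 7/2.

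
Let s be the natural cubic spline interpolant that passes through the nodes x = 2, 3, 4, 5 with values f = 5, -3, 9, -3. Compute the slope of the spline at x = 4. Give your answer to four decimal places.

3.4667

Put M_i = s'' at the i-th knot. Here h = (1, 1, 1) and Δ = (-8, 12, -12), so the interior equations h_(i-1)·M_(i-1) + 2(h_(i-1)+h_i)·M_i + h_i·M_(i+1) = 6(Δ_i − Δ_(i-1)) read
  1·M_0 + 4·M_1 + 1·M_2 = 6(Δ_1 - Δ_0) = 120
  1·M_1 + 4·M_2 + 1·M_3 = 6(Δ_2 - Δ_1) = -144
Natural end conditions: M_0 = M_3 = 0.
Solving: M_0 = 0, M_1 = 208/5, M_2 = -232/5, M_3 = 0.
On [4, 5], s'(x) = b_2 + 2c_2·(x - 4) + 3d_2·(x - 4)² with b_2 = Δ_2 - h_2(2M_2 + M_3)/6 = 52/15, c_2 = M_2/2 = -116/5, d_2 = (M_3 - M_2)/(6h_2) = 116/15. So s'(4) = 52/15.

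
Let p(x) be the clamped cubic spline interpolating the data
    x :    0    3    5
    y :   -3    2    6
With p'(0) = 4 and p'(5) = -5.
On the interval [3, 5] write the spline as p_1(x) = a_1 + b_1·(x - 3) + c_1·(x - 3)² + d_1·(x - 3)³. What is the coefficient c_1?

Write M_i for p''(x_i). With h_i = 3, 2 and divided differences Δ_i = 5/3, 2, the continuity of p' gives the tridiagonal system
  3·M_0 + 10·M_1 + 2·M_2 = 6(Δ_1 - Δ_0) = 2
Clamped end conditions give two more equations: 2h_0·M_0 + h_0·M_1 = 6(Δ_0 - p'(0)) = -14 and h_1·M_1 + 2h_1·M_2 = 6(p'(5) - Δ_1) = -42.
Hence M_0 = -13/3, M_1 = 4, M_2 = -25/2.
On [3, 5], with p_1(x) = a_1 + b_1·(x - 3) + c_1·(x - 3)² + d_1·(x - 3)³: c_1 = M_1/2 = 2, d_1 = (M_2 - M_1)/(6h_1) = -11/8, b_1 = Δ_1 - h_1(2M_1 + M_2)/6 = 7/2.

2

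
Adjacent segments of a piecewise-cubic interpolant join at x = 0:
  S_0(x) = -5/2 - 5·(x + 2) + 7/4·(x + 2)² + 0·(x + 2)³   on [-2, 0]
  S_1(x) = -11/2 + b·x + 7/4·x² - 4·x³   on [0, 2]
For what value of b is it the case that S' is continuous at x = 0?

2

S_0'(x) = -5 + 7/2·(x + 2) + 0·(x + 2)², so S_0'(0) = 2. On the right, S_1'(0) = b, so b = 2.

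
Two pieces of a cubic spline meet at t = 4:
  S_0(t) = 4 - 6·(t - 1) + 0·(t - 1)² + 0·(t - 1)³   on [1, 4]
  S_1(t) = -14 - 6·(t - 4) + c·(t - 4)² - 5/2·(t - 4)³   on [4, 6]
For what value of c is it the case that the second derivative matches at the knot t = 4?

S_0''(t) = 0 + 0·(t - 1), so S_0''(4) = 0. On the right, S_1''(4) = 2c, so c = 0.

0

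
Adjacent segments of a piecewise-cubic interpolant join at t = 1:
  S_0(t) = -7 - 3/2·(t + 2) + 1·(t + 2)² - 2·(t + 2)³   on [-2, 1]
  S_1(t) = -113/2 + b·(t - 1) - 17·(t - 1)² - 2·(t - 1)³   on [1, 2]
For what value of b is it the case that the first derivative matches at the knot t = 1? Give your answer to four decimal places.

S_0'(t) = -3/2 + 2·(t + 2) - 6·(t + 2)², so S_0'(1) = -99/2. On the right, S_1'(1) = b, so b = -99/2.

-49.5000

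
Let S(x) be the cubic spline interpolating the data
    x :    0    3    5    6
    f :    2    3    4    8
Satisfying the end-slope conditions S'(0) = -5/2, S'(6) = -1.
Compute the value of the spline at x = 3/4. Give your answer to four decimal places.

Put σ_i = S'' at the i-th knot. Here h = (3, 2, 1) and Δ = (1/3, 1/2, 4), so the interior equations h_(i-1)·σ_(i-1) + 2(h_(i-1)+h_i)·σ_i + h_i·σ_(i+1) = 6(Δ_i − Δ_(i-1)) read
  3·σ_0 + 10·σ_1 + 2·σ_2 = 6(Δ_1 - Δ_0) = 1
  2·σ_1 + 6·σ_2 + 1·σ_3 = 6(Δ_2 - Δ_1) = 21
Clamped end conditions give two more equations: 2h_0·σ_0 + h_0·σ_1 = 6(Δ_0 - S'(0)) = 17 and h_2·σ_2 + 2h_2·σ_3 = 6(S'(6) - Δ_2) = -30.
Hence σ_0 = 79/19, σ_1 = -151/57, σ_2 = 428/57, σ_3 = -1069/57.
On [0, 3], S(x) = 2 - 5/2·x + 79/38·x² - 194/513·x³.
With x = 3/4: S(3/4) = 345/304.

1.1349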